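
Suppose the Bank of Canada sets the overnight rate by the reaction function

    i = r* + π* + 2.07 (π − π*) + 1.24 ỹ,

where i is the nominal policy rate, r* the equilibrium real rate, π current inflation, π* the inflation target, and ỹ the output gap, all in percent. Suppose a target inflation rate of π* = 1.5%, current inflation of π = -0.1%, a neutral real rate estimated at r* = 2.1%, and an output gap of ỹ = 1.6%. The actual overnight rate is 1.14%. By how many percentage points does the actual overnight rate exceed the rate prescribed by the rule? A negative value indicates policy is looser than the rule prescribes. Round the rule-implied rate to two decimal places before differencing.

i = 2.1 + 1.5 + 2.07 × (-0.1 − 1.5) + 1.24 × 1.6
   = 2.1 + 1.5 − 3.312 + 1.984 = 2.27
Deviation = 1.14 − 2.27 = -1.13 pp.

-1.13 pp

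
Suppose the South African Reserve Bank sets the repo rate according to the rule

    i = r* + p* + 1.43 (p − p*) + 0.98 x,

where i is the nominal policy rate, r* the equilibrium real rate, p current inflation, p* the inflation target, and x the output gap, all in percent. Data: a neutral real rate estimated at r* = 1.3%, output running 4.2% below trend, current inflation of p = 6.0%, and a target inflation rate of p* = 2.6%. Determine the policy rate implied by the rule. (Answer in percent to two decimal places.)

4.65%

Output 4.2% below potential → x = -4.2.
i = 1.3 + 2.6 + 1.43 × (6.0 − 2.6) + 0.98 × (-4.2)
   = 1.3 + 2.6 + 4.862 − 4.116 = 4.65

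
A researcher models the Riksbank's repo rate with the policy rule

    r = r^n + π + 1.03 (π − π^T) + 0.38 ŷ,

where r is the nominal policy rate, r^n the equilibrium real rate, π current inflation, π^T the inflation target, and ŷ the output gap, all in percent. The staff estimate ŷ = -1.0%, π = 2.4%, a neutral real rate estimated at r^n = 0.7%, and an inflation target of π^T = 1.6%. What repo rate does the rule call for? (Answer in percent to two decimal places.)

r = 0.7 + 2.4 + 1.03 × (2.4 − 1.6) + 0.38 × (-1.0)
   = 0.7 + 2.4 + 0.824 − 0.38 = 3.54

3.54%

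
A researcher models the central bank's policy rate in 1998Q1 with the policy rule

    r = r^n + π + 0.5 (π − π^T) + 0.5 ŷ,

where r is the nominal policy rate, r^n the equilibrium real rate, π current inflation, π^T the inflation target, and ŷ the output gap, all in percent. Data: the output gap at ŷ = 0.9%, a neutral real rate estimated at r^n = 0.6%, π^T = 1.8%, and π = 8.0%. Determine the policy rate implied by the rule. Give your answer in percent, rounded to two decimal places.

r = 0.6 + 8.0 + 0.5 × (8.0 − 1.8) + 0.5 × 0.9
   = 0.6 + 8 + 3.1 + 0.45 = 12.15

12.15%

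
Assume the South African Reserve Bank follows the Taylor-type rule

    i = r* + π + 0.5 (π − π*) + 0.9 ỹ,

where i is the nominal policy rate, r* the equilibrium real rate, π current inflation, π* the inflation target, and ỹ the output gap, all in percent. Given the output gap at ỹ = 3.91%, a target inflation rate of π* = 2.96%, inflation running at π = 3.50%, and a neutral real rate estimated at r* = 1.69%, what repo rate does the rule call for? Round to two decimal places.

i = 1.69 + 3.50 + 0.5 × (3.50 − 2.96) + 0.9 × 3.91
   = 1.69 + 3.5 + 0.27 + 3.519 = 8.98

8.98%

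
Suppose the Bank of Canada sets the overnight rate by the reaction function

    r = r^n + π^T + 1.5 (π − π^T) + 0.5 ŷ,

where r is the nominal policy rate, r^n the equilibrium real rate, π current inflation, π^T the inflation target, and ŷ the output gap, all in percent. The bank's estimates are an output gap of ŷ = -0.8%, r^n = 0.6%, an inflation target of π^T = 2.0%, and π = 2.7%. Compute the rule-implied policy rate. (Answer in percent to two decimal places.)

r = 0.6 + 2.0 + 1.5 × (2.7 − 2.0) + 0.5 × (-0.8)
   = 0.6 + 2 + 1.05 − 0.4 = 3.25

3.25%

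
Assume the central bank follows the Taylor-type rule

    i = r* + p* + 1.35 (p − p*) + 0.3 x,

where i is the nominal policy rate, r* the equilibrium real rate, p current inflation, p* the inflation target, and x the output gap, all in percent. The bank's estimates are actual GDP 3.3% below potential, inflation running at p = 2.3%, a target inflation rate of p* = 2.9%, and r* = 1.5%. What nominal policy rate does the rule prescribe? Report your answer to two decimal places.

Output 3.3% below potential → x = -3.3.
i = 1.5 + 2.9 + 1.35 × (2.3 − 2.9) + 0.3 × (-3.3)
   = 1.5 + 2.9 − 0.81 − 0.99 = 2.60

2.60%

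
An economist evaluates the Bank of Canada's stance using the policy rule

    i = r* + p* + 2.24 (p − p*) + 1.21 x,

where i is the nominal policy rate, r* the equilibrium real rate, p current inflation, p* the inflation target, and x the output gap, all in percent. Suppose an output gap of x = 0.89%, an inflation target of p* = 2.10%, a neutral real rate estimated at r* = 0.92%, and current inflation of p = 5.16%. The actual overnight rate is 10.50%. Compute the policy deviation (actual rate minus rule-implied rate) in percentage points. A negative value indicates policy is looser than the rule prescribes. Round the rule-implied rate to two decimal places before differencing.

-0.45 pp

i = 0.92 + 2.10 + 2.24 × (5.16 − 2.10) + 1.21 × 0.89
   = 0.92 + 2.1 + 6.8544 + 1.0769 = 10.95
Deviation = 10.50 − 10.95 = -0.45 pp.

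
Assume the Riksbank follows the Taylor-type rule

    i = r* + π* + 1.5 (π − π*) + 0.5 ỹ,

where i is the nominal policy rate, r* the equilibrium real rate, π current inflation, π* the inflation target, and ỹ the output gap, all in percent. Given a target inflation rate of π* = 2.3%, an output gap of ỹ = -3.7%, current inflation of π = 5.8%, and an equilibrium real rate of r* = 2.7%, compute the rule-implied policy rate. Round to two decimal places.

8.40%

i = 2.7 + 2.3 + 1.5 × (5.8 − 2.3) + 0.5 × (-3.7)
   = 2.7 + 2.3 + 5.25 − 1.85 = 8.40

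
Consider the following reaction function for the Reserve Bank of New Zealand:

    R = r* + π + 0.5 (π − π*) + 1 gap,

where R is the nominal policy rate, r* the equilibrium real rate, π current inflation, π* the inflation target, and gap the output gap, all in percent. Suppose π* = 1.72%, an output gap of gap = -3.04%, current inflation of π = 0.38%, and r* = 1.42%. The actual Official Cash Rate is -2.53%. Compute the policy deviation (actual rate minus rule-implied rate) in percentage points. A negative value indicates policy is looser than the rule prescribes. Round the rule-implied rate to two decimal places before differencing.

-0.62 pp

R = 1.42 + 0.38 + 0.5 × (0.38 − 1.72) + 1 × (-3.04)
   = 1.42 + 0.38 − 0.67 − 3.04 = -1.91
Deviation = -2.53 − (-1.91) = -0.62 pp.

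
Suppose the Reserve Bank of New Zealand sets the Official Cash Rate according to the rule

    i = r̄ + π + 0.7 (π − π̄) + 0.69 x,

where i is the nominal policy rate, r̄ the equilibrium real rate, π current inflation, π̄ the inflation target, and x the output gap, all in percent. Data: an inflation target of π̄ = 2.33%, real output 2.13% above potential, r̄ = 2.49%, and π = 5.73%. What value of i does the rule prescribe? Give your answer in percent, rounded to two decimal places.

Output 2.13% above potential → x = 2.13.
i = 2.49 + 5.73 + 0.7 × (5.73 − 2.33) + 0.69 × 2.13
   = 2.49 + 5.73 + 2.38 + 1.4697 = 12.07

12.07%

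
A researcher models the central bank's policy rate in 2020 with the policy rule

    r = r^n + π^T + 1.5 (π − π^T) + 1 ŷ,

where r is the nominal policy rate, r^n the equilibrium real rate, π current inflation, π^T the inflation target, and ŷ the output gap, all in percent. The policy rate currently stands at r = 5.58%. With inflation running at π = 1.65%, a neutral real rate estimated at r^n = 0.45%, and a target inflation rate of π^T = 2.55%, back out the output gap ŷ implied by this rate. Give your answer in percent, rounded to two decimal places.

1 ŷ = 5.58 − 0.45 − 2.55 − 1.5 × (1.65 − 2.55) = 3.93
ŷ = 3.93 / 1 = 3.93

3.93%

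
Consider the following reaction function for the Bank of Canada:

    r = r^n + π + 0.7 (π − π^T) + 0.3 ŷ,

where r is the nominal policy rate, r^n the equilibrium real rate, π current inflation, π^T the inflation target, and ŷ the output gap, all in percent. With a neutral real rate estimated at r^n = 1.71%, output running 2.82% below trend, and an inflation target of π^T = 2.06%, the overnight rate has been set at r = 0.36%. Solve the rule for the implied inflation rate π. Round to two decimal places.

Output 2.82% below potential → ŷ = -2.82.
Collecting π: r = r^n + (1 + 0.7) π − 0.7 π^T + 0.3 ŷ
1.7 π = 0.36 − 1.71 + 0.7 × 2.06 − 0.3 × (-2.82) = 0.938
π = 0.938 / 1.7 = 0.55

0.55%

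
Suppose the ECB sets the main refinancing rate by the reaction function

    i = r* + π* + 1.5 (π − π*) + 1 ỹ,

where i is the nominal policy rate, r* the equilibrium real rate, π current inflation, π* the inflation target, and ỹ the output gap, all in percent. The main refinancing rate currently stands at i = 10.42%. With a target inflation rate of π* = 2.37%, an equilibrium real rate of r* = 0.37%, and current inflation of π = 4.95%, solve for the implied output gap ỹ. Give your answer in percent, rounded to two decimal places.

3.81%

1 ỹ = 10.42 − 0.37 − 2.37 − 1.5 × (4.95 − 2.37) = 3.81
ỹ = 3.81 / 1 = 3.81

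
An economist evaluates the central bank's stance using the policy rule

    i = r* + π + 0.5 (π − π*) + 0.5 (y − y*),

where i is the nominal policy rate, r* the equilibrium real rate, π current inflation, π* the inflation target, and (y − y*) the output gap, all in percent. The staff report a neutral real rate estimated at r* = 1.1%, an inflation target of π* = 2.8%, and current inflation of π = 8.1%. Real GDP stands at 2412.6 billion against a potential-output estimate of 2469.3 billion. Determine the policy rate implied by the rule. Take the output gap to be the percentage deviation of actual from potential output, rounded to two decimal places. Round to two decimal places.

Output gap = 100 × (2412.6 − 2469.3) / 2469.3 = -2.30%.
i = 1.10 + 8.10 + 0.5 × (8.10 − 2.80) + 0.5 × (-2.30)
   = 1.10 + 8.1 + 2.65 − 1.15 = 10.70

10.70%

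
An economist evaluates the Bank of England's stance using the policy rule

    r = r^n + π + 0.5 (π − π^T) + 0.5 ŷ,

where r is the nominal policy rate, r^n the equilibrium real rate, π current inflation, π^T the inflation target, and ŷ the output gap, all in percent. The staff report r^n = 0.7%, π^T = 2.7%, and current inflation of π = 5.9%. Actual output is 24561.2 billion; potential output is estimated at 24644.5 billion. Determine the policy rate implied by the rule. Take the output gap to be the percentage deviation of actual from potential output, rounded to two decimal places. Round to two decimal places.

8.03%

Output gap = 100 × (24561.2 − 24644.5) / 24644.5 = -0.34%.
r = 0.70 + 5.90 + 0.5 × (5.90 − 2.70) + 0.5 × (-0.34)
   = 0.70 + 5.9 + 1.6 − 0.17 = 8.03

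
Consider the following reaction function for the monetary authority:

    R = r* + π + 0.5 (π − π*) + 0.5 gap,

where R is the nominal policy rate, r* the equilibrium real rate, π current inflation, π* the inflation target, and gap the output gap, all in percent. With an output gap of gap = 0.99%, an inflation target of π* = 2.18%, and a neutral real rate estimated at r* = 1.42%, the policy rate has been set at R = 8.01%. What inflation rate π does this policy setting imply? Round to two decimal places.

Collecting π: R = r* + (1 + 0.5) π − 0.5 π* + 0.5 gap
1.5 π = 8.01 − 1.42 + 0.5 × 2.18 − 0.5 × 0.99 = 7.185
π = 7.185 / 1.5 = 4.79

4.79%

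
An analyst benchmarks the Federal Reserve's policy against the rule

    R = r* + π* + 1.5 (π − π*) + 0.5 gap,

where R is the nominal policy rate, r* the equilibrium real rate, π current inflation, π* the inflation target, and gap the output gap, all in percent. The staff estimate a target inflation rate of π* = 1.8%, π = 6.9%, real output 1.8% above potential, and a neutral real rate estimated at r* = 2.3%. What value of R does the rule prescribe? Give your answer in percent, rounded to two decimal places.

Output 1.8% above potential → gap = 1.8.
R = 2.3 + 1.8 + 1.5 × (6.9 − 1.8) + 0.5 × 1.8
   = 2.3 + 1.8 + 7.65 + 0.9 = 12.65

12.65%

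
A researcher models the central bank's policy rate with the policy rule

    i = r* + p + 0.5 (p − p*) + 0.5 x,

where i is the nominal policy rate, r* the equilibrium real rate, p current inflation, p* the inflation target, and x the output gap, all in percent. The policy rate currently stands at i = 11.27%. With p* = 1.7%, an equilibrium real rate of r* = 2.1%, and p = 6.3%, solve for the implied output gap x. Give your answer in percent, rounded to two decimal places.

0.5 x = 11.27 − 2.1 − 6.3 − 0.5 × (6.3 − 1.7) = 0.57
x = 0.57 / 0.5 = 1.14

1.14%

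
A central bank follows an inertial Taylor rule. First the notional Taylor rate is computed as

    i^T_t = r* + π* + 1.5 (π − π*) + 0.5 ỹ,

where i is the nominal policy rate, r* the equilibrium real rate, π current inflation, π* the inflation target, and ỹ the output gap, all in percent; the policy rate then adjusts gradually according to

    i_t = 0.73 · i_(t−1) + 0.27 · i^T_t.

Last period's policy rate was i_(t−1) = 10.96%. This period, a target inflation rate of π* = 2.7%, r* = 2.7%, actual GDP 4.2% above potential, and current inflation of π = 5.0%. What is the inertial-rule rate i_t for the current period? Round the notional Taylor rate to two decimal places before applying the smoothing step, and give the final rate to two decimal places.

Output 4.2% above potential → ỹ = 4.2.
i^T_t = 2.7 + 2.7 + 1.5 × (5.0 − 2.7) + 0.5 × 4.2
   = 2.7 + 2.7 + 3.45 + 2.1 = 10.95
i_t = 0.73 × 10.96 + 0.27 × 10.95 = 8.0008 + 2.9565 = 10.96

10.96%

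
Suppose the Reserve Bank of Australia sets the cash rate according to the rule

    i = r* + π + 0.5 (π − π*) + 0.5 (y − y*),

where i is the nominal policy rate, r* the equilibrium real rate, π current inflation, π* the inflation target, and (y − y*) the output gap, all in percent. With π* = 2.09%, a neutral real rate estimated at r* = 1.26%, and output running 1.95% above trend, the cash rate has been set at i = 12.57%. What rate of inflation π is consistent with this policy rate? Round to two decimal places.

Output 1.95% above potential → (y − y*) = 1.95.
Collecting π: i = r* + (1 + 0.5) π − 0.5 π* + 0.5 (y − y*)
1.5 π = 12.57 − 1.26 + 0.5 × 2.09 − 0.5 × 1.95 = 11.38
π = 11.38 / 1.5 = 7.59

7.59%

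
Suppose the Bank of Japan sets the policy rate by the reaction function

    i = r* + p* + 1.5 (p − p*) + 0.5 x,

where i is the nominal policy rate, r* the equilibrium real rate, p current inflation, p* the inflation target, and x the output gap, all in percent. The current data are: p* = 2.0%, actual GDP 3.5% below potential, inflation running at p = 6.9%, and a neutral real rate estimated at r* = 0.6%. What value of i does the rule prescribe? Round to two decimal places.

Output 3.5% below potential → x = -3.5.
i = 0.6 + 2.0 + 1.5 × (6.9 − 2.0) + 0.5 × (-3.5)
   = 0.6 + 2 + 7.35 − 1.75 = 8.20

8.20%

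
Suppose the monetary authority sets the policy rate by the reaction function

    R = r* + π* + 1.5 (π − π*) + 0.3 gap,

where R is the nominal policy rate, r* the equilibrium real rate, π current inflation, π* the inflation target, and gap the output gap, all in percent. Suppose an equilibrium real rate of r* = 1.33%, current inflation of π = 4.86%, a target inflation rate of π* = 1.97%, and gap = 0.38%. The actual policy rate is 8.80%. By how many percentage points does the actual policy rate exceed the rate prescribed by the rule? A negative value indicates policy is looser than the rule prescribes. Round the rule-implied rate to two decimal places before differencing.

1.05 pp

R = 1.33 + 1.97 + 1.5 × (4.86 − 1.97) + 0.3 × 0.38
   = 1.33 + 1.97 + 4.335 + 0.114 = 7.75
Deviation = 8.80 − 7.75 = 1.05 pp.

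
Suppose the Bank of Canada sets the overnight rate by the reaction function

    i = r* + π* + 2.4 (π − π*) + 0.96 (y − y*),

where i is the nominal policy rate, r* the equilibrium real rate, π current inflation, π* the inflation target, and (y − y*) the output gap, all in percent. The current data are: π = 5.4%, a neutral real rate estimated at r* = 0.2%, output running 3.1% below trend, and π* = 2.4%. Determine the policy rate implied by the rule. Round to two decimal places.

6.82%

Output 3.1% below potential → (y − y*) = -3.1.
i = 0.2 + 2.4 + 2.4 × (5.4 − 2.4) + 0.96 × (-3.1)
   = 0.2 + 2.4 + 7.2 − 2.976 = 6.82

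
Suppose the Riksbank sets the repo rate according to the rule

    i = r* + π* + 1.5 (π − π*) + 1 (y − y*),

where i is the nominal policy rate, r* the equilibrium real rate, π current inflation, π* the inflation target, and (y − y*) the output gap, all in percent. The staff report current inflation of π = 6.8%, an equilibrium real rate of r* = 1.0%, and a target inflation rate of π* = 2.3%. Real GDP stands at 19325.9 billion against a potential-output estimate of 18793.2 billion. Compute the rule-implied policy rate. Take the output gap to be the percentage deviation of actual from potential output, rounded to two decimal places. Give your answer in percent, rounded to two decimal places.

Output gap = 100 × (19325.9 − 18793.2) / 18793.2 = 2.83%.
i = 1.00 + 2.30 + 1.5 × (6.80 − 2.30) + 1 × 2.83
   = 1.00 + 2.3 + 6.75 + 2.83 = 12.88

12.88%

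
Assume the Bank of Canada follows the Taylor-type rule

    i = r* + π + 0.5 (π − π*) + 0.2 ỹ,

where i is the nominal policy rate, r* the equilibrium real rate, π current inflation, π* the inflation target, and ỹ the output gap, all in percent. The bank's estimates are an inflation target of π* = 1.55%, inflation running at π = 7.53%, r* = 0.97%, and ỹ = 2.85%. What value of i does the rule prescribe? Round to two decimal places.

12.06%

i = 0.97 + 7.53 + 0.5 × (7.53 − 1.55) + 0.2 × 2.85
   = 0.97 + 7.53 + 2.99 + 0.57 = 12.06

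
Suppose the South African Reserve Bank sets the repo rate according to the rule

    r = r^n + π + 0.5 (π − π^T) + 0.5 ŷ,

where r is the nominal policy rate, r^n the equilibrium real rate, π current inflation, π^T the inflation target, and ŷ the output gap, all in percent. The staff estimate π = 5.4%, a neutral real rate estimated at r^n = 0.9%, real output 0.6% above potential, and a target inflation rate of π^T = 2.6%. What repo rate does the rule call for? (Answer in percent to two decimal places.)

8.00%

Output 0.6% above potential → ŷ = 0.6.
r = 0.9 + 5.4 + 0.5 × (5.4 − 2.6) + 0.5 × 0.6
   = 0.9 + 5.4 + 1.4 + 0.3 = 8.00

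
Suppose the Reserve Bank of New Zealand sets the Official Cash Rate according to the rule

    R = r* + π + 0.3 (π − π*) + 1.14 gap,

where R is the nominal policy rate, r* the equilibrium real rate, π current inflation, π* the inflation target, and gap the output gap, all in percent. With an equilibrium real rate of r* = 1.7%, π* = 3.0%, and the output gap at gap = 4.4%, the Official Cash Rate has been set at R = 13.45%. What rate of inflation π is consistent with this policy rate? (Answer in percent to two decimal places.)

Collecting π: R = r* + (1 + 0.3) π − 0.3 π* + 1.14 gap
1.3 π = 13.45 − 1.7 + 0.3 × 3.0 − 1.14 × 4.4 = 7.634
π = 7.634 / 1.3 = 5.87

5.87%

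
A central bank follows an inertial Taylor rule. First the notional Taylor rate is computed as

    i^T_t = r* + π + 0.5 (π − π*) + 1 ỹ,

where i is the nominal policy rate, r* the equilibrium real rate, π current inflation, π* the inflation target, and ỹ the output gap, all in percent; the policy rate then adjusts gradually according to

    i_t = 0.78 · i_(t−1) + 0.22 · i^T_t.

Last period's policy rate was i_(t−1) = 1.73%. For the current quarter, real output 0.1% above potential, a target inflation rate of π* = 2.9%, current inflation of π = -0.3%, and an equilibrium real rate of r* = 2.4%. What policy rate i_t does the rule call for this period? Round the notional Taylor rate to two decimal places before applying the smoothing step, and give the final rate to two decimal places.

Output 0.1% above potential → ỹ = 0.1.
i^T_t = 2.4 + (-0.3) + 0.5 × (-0.3 − 2.9) + 1 × 0.1
   = 2.4 − 0.3 − 1.6 + 0.1 = 0.60
i_t = 0.78 × 1.73 + 0.22 × 0.60 = 1.3494 + 0.132 = 1.48

1.48%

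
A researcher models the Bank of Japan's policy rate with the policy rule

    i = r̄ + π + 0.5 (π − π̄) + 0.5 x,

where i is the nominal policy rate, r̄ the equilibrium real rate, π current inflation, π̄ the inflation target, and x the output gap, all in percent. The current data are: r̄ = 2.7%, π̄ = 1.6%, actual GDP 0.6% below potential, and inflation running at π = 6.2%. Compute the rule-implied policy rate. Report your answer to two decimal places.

10.90%

Output 0.6% below potential → x = -0.6.
i = 2.7 + 6.2 + 0.5 × (6.2 − 1.6) + 0.5 × (-0.6)
   = 2.7 + 6.2 + 2.3 − 0.3 = 10.90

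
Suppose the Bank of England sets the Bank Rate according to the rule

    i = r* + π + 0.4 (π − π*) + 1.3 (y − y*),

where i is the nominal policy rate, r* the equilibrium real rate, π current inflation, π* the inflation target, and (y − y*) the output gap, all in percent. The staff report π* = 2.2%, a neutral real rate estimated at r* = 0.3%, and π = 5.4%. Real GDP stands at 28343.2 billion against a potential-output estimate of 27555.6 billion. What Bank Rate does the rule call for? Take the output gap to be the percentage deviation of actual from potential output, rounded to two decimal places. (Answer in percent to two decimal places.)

10.70%

Output gap = 100 × (28343.2 − 27555.6) / 27555.6 = 2.86%.
i = 0.30 + 5.40 + 0.4 × (5.40 − 2.20) + 1.3 × 2.86
   = 0.30 + 5.4 + 1.28 + 3.718 = 10.70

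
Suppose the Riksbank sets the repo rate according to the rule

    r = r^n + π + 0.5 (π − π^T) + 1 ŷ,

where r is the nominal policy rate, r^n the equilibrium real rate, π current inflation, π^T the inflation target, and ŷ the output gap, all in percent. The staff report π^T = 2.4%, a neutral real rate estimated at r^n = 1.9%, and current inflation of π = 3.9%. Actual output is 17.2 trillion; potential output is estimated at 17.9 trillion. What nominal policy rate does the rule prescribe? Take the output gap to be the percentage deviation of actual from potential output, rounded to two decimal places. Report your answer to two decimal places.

2.64%

Output gap = 100 × (17.2 − 17.9) / 17.9 = -3.91%.
r = 1.90 + 3.90 + 0.5 × (3.90 − 2.40) + 1 × (-3.91)
   = 1.90 + 3.9 + 0.75 − 3.91 = 2.64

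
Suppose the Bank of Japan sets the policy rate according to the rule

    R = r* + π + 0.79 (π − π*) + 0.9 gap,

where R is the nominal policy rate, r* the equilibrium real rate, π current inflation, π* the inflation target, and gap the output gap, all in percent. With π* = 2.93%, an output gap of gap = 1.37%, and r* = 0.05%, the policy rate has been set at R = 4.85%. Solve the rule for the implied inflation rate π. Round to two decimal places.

3.29%

Collecting π: R = r* + (1 + 0.79) π − 0.79 π* + 0.9 gap
1.79 π = 4.85 − 0.05 + 0.79 × 2.93 − 0.9 × 1.37 = 5.8817
π = 5.8817 / 1.79 = 3.29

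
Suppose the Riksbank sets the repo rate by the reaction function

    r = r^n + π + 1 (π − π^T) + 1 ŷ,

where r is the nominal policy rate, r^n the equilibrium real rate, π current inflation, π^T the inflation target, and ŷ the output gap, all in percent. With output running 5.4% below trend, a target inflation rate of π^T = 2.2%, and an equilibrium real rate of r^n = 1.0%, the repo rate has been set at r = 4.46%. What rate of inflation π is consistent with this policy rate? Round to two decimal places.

5.53%

Output 5.4% below potential → ŷ = -5.4.
Collecting π: r = r^n + (1 + 1) π − 1 π^T + 1 ŷ
2 π = 4.46 − 1.0 + 1 × 2.2 − 1 × (-5.4) = 11.06
π = 11.06 / 2 = 5.53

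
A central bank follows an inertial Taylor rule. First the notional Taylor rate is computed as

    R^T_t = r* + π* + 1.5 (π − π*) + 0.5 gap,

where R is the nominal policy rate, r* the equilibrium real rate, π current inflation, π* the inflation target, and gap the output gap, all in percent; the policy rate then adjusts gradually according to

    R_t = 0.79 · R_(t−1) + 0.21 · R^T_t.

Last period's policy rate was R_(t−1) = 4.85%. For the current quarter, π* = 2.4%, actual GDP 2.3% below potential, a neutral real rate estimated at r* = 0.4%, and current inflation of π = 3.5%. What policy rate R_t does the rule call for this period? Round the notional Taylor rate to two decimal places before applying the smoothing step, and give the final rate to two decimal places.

Output 2.3% below potential → gap = -2.3.
R^T_t = 0.4 + 2.4 + 1.5 × (3.5 − 2.4) + 0.5 × (-2.3)
   = 0.4 + 2.4 + 1.65 − 1.15 = 3.30
R_t = 0.79 × 4.85 + 0.21 × 3.30 = 3.8315 + 0.693 = 4.52

4.52%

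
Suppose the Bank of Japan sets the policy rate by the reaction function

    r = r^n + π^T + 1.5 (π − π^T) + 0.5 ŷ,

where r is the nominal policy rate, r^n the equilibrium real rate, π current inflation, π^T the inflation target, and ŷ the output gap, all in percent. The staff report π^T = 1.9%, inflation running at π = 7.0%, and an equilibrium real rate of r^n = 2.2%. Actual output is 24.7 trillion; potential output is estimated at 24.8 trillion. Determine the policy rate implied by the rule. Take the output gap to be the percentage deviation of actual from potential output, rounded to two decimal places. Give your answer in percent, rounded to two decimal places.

Output gap = 100 × (24.7 − 24.8) / 24.8 = -0.40%.
r = 2.20 + 1.90 + 1.5 × (7.00 − 1.90) + 0.5 × (-0.40)
   = 2.20 + 1.9 + 7.65 − 0.2 = 11.55

11.55%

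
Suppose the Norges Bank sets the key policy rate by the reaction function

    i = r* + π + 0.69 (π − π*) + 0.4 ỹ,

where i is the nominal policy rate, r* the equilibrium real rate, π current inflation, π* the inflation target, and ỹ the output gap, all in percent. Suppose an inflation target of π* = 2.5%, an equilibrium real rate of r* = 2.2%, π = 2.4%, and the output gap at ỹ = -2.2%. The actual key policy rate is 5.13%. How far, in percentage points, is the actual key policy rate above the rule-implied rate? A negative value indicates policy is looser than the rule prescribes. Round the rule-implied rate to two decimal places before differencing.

1.48 pp

i = 2.2 + 2.4 + 0.69 × (2.4 − 2.5) + 0.4 × (-2.2)
   = 2.2 + 2.4 − 0.069 − 0.88 = 3.65
Deviation = 5.13 − 3.65 = 1.48 pp.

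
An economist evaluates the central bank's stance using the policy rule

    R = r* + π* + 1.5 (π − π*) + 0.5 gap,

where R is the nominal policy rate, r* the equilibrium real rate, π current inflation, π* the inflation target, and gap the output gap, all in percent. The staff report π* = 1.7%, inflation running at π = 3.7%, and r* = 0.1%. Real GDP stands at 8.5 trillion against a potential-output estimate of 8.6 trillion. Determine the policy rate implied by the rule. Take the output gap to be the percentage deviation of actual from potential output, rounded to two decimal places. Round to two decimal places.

4.22%

Output gap = 100 × (8.5 − 8.6) / 8.6 = -1.16%.
R = 0.10 + 1.70 + 1.5 × (3.70 − 1.70) + 0.5 × (-1.16)
   = 0.10 + 1.7 + 3 − 0.58 = 4.22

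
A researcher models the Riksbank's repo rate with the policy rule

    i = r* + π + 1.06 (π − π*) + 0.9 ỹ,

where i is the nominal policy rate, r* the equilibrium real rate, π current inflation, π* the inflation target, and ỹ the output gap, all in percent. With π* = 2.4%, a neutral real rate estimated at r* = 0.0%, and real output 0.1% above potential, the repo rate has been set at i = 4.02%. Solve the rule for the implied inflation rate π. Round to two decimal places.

Output 0.1% above potential → ỹ = 0.1.
Collecting π: i = r* + (1 + 1.06) π − 1.06 π* + 0.9 ỹ
2.06 π = 4.02 − 0.0 + 1.06 × 2.4 − 0.9 × 0.1 = 6.474
π = 6.474 / 2.06 = 3.14

3.14%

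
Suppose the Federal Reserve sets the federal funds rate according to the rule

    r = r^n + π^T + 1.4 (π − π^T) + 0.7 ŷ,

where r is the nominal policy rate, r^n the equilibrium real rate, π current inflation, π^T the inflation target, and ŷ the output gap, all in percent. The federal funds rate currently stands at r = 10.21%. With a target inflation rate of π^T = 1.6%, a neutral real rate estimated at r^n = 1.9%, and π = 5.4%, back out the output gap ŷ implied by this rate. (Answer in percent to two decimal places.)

0.7 ŷ = 10.21 − 1.9 − 1.6 − 1.4 × (5.4 − 1.6) = 1.39
ŷ = 1.39 / 0.7 = 1.99

1.99%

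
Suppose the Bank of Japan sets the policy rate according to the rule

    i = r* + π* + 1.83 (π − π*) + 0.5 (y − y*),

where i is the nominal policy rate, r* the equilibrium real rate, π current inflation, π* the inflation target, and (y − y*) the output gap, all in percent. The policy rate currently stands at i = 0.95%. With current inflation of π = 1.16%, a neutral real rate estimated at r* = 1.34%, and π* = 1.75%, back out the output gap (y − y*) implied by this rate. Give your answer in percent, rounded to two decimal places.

-2.12%

0.5 (y − y*) = 0.95 − 1.34 − 1.75 − 1.83 × (1.16 − 1.75) = -1.0603
(y − y*) = -1.0603 / 0.5 = -2.12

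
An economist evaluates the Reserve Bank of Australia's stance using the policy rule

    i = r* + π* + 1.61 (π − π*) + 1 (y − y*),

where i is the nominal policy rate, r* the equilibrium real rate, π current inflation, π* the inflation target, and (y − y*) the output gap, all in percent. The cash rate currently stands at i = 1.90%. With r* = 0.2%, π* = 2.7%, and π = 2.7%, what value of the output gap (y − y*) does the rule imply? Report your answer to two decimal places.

-1.00%

1 (y − y*) = 1.90 − 0.2 − 2.7 − 1.61 × (2.7 − 2.7) = -1
(y − y*) = -1 / 1 = -1.00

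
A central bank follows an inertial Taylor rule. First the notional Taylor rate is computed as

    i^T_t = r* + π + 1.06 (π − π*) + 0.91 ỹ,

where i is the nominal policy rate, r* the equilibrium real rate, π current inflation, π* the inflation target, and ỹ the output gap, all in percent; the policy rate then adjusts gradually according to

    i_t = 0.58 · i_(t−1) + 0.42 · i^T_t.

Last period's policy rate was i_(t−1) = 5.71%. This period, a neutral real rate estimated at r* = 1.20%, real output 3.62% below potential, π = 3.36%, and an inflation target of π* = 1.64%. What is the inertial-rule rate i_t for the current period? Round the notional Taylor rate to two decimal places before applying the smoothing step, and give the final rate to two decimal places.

Output 3.62% below potential → ỹ = -3.62.
i^T_t = 1.20 + 3.36 + 1.06 × (3.36 − 1.64) + 0.91 × (-3.62)
   = 1.20 + 3.36 + 1.8232 − 3.2942 = 3.09
i_t = 0.58 × 5.71 + 0.42 × 3.09 = 3.3118 + 1.2978 = 4.61

4.61%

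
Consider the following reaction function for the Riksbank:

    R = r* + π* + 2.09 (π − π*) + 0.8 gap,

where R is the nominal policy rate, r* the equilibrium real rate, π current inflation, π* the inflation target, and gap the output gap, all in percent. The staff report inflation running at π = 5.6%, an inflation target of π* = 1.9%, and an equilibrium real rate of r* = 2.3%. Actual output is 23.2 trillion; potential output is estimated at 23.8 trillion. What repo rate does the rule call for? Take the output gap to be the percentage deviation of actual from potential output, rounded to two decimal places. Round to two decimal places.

9.92%

Output gap = 100 × (23.2 − 23.8) / 23.8 = -2.52%.
R = 2.30 + 1.90 + 2.09 × (5.60 − 1.90) + 0.8 × (-2.52)
   = 2.30 + 1.9 + 7.733 − 2.016 = 9.92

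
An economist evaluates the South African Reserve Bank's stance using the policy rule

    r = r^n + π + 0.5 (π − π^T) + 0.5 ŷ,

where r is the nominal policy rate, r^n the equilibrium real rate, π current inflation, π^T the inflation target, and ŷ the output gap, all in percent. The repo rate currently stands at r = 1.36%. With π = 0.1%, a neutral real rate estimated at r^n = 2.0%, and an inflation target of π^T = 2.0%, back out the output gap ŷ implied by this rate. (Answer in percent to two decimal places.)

0.42%

0.5 ŷ = 1.36 − 2.0 − 0.1 − 0.5 × (0.1 − 2.0) = 0.21
ŷ = 0.21 / 0.5 = 0.42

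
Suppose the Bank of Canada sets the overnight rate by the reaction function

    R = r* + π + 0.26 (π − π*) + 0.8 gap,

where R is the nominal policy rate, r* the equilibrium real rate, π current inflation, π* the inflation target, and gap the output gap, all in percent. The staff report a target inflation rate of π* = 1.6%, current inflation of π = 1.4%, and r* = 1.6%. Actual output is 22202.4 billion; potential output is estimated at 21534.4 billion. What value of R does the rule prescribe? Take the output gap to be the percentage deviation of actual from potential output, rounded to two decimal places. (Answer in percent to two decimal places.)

Output gap = 100 × (22202.4 − 21534.4) / 21534.4 = 3.10%.
R = 1.60 + 1.40 + 0.26 × (1.40 − 1.60) + 0.8 × 3.10
   = 1.60 + 1.4 − 0.052 + 2.48 = 5.43

5.43%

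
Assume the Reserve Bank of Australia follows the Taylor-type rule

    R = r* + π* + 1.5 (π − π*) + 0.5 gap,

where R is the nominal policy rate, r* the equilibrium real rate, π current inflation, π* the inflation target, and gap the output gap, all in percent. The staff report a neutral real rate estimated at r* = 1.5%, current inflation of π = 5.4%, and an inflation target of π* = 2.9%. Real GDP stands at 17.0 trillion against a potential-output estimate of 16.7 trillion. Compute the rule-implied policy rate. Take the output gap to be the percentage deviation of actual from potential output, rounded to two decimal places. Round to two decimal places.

Output gap = 100 × (17.0 − 16.7) / 16.7 = 1.80%.
R = 1.50 + 2.90 + 1.5 × (5.40 − 2.90) + 0.5 × 1.80
   = 1.50 + 2.9 + 3.75 + 0.9 = 9.05

9.05%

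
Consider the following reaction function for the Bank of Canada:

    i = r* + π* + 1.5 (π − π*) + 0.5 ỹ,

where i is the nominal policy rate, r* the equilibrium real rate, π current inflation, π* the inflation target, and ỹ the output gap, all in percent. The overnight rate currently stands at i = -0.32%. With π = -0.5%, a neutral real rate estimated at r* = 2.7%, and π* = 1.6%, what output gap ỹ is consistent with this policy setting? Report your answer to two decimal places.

0.5 ỹ = -0.32 − 2.7 − 1.6 − 1.5 × ((-0.5) − 1.6) = -1.47
ỹ = -1.47 / 0.5 = -2.94

-2.94%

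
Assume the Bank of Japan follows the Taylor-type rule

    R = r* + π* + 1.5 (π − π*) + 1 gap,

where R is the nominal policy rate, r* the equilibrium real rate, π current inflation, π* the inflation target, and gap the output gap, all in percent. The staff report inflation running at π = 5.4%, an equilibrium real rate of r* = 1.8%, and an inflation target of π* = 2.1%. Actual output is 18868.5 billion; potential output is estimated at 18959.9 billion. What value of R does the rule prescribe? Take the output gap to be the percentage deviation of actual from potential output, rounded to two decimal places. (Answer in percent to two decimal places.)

8.37%

Output gap = 100 × (18868.5 − 18959.9) / 18959.9 = -0.48%.
R = 1.80 + 2.10 + 1.5 × (5.40 − 2.10) + 1 × (-0.48)
   = 1.80 + 2.1 + 4.95 − 0.48 = 8.37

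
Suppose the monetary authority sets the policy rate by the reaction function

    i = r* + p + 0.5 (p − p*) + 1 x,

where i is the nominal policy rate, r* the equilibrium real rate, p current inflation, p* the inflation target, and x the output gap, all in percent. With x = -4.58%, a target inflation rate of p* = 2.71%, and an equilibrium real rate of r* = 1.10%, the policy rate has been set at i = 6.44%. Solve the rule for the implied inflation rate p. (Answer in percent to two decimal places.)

7.52%

Collecting p: i = r* + (1 + 0.5) p − 0.5 p* + 1 x
1.5 p = 6.44 − 1.10 + 0.5 × 2.71 − 1 × (-4.58) = 11.275
p = 11.275 / 1.5 = 7.52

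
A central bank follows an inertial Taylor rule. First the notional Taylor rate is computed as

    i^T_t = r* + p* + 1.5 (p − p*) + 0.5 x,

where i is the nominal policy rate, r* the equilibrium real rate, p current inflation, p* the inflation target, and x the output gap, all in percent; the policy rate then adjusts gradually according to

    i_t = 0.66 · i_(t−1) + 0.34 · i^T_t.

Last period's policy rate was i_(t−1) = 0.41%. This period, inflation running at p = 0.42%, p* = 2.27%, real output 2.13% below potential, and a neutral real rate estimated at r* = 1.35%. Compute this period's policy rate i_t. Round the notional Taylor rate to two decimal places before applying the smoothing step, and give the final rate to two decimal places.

0.20%

Output 2.13% below potential → x = -2.13.
i^T_t = 1.35 + 2.27 + 1.5 × (0.42 − 2.27) + 0.5 × (-2.13)
   = 1.35 + 2.27 − 2.775 − 1.065 = -0.22
i_t = 0.66 × 0.41 + 0.34 × (-0.22) = 0.2706 − 0.0748 = 0.20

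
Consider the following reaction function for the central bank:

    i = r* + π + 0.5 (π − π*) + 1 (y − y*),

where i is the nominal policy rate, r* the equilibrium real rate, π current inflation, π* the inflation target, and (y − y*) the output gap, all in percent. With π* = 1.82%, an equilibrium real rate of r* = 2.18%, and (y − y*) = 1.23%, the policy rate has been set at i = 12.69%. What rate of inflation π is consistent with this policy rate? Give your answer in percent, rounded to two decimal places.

6.79%

Collecting π: i = r* + (1 + 0.5) π − 0.5 π* + 1 (y − y*)
1.5 π = 12.69 − 2.18 + 0.5 × 1.82 − 1 × 1.23 = 10.19
π = 10.19 / 1.5 = 6.79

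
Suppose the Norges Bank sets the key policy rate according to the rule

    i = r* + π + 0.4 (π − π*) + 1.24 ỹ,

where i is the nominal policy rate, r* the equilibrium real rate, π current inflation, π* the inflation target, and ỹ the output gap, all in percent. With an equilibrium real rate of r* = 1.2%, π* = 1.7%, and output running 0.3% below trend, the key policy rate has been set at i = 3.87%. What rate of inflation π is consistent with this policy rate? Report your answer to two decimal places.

Output 0.3% below potential → ỹ = -0.3.
Collecting π: i = r* + (1 + 0.4) π − 0.4 π* + 1.24 ỹ
1.4 π = 3.87 − 1.2 + 0.4 × 1.7 − 1.24 × (-0.3) = 3.722
π = 3.722 / 1.4 = 2.66

2.66%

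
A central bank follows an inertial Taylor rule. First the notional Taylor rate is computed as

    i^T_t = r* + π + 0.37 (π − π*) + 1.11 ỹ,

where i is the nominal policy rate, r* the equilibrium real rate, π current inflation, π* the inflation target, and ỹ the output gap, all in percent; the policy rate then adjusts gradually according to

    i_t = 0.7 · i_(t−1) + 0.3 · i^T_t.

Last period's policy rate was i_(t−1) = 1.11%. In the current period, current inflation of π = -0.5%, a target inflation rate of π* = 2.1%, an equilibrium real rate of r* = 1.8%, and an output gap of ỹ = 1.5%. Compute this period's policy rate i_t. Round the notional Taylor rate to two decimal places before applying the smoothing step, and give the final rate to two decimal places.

i^T_t = 1.8 + (-0.5) + 0.37 × (-0.5 − 2.1) + 1.11 × 1.5
   = 1.8 − 0.5 − 0.962 + 1.665 = 2.00
i_t = 0.7 × 1.11 + 0.3 × 2.00 = 0.777 + 0.6 = 1.38

1.38%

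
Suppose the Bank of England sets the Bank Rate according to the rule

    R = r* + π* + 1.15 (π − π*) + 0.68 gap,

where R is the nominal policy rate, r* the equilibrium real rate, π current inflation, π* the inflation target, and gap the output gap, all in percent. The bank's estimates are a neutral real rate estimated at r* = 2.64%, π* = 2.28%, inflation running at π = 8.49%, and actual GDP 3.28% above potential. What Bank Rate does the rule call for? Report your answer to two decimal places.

14.29%

Output 3.28% above potential → gap = 3.28.
R = 2.64 + 2.28 + 1.15 × (8.49 − 2.28) + 0.68 × 3.28
   = 2.64 + 2.28 + 7.1415 + 2.2304 = 14.29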